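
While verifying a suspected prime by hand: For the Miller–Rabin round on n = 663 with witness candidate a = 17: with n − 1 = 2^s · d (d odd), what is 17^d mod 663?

n − 1 = 662 = 2^1 · 331, so s = 1 and d = 331.
Repeated squaring mod 663: 17^1 ≡ 17, 17^2 ≡ 289, 17^4 ≡ 646, 17^8 ≡ 289, 17^16 ≡ 646, 17^32 ≡ 289, 17^64 ≡ 646, 17^128 ≡ 289, 17^256 ≡ 646.
331 = 256 + 64 + 8 + 2 + 1, so 17^331 ≡ 646·646·289·289·17 ≡ 17 (mod 663).

17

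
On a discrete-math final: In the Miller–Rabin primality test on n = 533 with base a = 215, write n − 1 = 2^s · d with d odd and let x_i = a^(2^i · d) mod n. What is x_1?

10

n − 1 = 532 = 2^2 · 133, so s = 2 and d = 133.
Repeated squaring mod 533: 215^1 ≡ 215, 215^2 ≡ 387, 215^4 ≡ 529, 215^8 ≡ 16, 215^16 ≡ 256, 215^32 ≡ 510, 215^64 ≡ 529, 215^128 ≡ 16.
133 = 128 + 4 + 1, so 215^133 ≡ 16·529·215 ≡ 98 (mod 533).
x_0 = 98.
x_1 = 98^2 mod 533 = 10.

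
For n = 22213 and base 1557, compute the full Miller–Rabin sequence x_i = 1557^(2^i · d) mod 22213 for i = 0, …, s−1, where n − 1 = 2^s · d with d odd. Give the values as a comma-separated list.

n − 1 = 22212 = 2^2 · 5553, so s = 2 and d = 5553.
x_0 = 1557^5553 mod 22213 = 10301.
x_1 = 10301^2 mod 22213 = 21313.

10301, 21313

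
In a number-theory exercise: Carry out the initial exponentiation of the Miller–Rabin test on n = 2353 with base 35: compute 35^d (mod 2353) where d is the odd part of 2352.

469

n − 1 = 2352 = 2^4 · 147, so s = 4 and d = 147.
By repeated squaring, 35^147 ≡ 469 (mod 2353).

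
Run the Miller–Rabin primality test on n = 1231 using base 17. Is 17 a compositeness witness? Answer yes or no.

n − 1 = 1230 = 2^1 · 615, so s = 1 and d = 615.
x_0 = 17^615 mod 1231 = 1230.
x_0 = 1230 ≡ −1, so 17 is not a witness.

no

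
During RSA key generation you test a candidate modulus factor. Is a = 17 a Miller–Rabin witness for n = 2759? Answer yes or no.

yes

n − 1 = 2758 = 2^1 · 1379, so s = 1 and d = 1379.
Repeated squaring mod 2759: 17^1 ≡ 17, 17^2 ≡ 289, 17^4 ≡ 751, 17^8 ≡ 1165, 17^16 ≡ 2556, 17^32 ≡ 2583, 17^64 ≡ 627, 17^128 ≡ 1351, 17^256 ≡ 1502, 17^512 ≡ 1901, 17^1024 ≡ 2270.
1379 = 1024 + 256 + 64 + 32 + 2 + 1, so 17^1379 ≡ 2270·1502·627·2583·289·17 ≡ 1344 (mod 2759).
x_0 = 17^1379 mod 2759 = 1344.
x_0 ∉ {1, 2758} and s = 1, so 17 is a Miller–Rabin witness and 2759 is composite.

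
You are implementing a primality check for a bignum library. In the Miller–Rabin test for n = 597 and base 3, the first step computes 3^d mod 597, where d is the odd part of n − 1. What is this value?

n − 1 = 596 = 2^2 · 149, so s = 2 and d = 149.
By repeated squaring, 3^149 ≡ 384 (mod 597).

384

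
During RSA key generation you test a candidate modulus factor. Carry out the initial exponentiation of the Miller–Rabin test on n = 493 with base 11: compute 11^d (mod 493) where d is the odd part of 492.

97

n − 1 = 492 = 2^2 · 123, so s = 2 and d = 123.
Repeated squaring mod 493: 11^1 ≡ 11, 11^2 ≡ 121, 11^4 ≡ 344, 11^8 ≡ 16, 11^16 ≡ 256, 11^32 ≡ 460, 11^64 ≡ 103.
123 = 64 + 32 + 16 + 8 + 2 + 1, so 11^123 ≡ 103·460·256·16·121·11 ≡ 97 (mod 493).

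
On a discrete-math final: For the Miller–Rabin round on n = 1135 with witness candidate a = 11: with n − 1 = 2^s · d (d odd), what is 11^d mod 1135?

n − 1 = 1134 = 2^1 · 567, so s = 1 and d = 567.
11^567 mod 1135 = 121.

121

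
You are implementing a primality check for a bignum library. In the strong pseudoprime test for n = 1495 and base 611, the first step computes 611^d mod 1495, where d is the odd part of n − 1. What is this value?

936

n − 1 = 1494 = 2^1 · 747, so s = 1 and d = 747.
By repeated squaring, 611^747 ≡ 936 (mod 1495).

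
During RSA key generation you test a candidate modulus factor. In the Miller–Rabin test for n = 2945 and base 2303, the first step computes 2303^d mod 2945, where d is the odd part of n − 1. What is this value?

2012

n − 1 = 2944 = 2^7 · 23, so s = 7 and d = 23.
2303^23 mod 2945 = 2012.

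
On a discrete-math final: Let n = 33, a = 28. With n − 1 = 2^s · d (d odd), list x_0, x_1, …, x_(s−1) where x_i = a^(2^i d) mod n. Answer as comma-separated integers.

28, 25, 31, 4, 16

n − 1 = 32 = 2^5 · 1, so s = 5 and d = 1.
x_0 = 28^1 mod 33 = 28.
x_1 = 28^2 mod 33 = 25.
x_2 = 25^2 mod 33 = 31.
x_3 = 31^2 mod 33 = 4.
x_4 = 4^2 mod 33 = 16.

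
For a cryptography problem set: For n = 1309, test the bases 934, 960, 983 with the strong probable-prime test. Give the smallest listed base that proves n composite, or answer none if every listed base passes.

960

n − 1 = 1308 = 2^2 · 327, so s = 2 and d = 327.
Base 934: x_0 = 934^327 mod 1309 = 1308. x_0 = 1308 ≡ −1, so 934 is not a witness.
Base 960: x_0 = 960^327 mod 1309 = 372. x_0 is neither 1 nor 1308, so continue squaring. x_1 = 372^2 mod 1309 = 939. Reached i = s−1 = 1 without hitting −1: 960 is a Miller–Rabin witness and 1309 is composite.
Base 983: x_0 = 983^327 mod 1309 = 720. x_0 is neither 1 nor 1308, so continue squaring. x_1 = 720^2 mod 1309 = 36. Reached i = s−1 = 1 without hitting −1: 983 is a Miller–Rabin witness and 1309 is composite.
The smallest witness among the given bases is 960.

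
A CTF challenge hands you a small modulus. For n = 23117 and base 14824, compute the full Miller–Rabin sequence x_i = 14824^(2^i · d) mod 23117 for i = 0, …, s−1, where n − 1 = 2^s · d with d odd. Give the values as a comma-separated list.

1, 1

n − 1 = 23116 = 2^2 · 5779, so s = 2 and d = 5779.
x_0 = 14824^5779 mod 23117 = 1.
x_1 = 1^2 mod 23117 = 1.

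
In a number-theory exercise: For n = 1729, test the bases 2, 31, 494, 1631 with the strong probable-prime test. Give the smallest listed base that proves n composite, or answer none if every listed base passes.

2

n − 1 = 1728 = 2^6 · 27, so s = 6 and d = 27.
Base 2: x_0 = 2^27 mod 1729 = 645. x_0 is neither 1 nor 1728, so continue squaring. x_1 = 645^2 mod 1729 = 1065. x_2 = 1065^2 mod 1729 = 1. x_2 = 1 but x_1 ≠ ±1, a nontrivial square root of 1 — 2 is a witness and 1729 is composite.
Base 31: x_0 = 31^27 mod 1729 = 398. x_0 is neither 1 nor 1728, so continue squaring. x_1 = 398^2 mod 1729 = 1065. x_2 = 1065^2 mod 1729 = 1. x_2 = 1 but x_1 ≠ ±1, a nontrivial square root of 1 — 31 is a witness and 1729 is composite.
Base 494: x_0 = 494^27 mod 1729 = 988. x_0 is neither 1 nor 1728, so continue squaring. x_1 = 988^2 mod 1729 = 988. x_2 = 988^2 mod 1729 = 988. x_3 = 988^2 mod 1729 = 988. x_4 = 988^2 mod 1729 = 988. x_5 = 988^2 mod 1729 = 988. Reached i = s−1 = 5 without hitting −1: 494 is a Miller–Rabin witness and 1729 is composite.
Base 1631: x_0 = 1631^27 mod 1729 = 476. x_0 is neither 1 nor 1728, so continue squaring. x_1 = 476^2 mod 1729 = 77. x_2 = 77^2 mod 1729 = 742. x_3 = 742^2 mod 1729 = 742. x_4 = 742^2 mod 1729 = 742. x_5 = 742^2 mod 1729 = 742. Reached i = s−1 = 5 without hitting −1: 1631 is a Miller–Rabin witness and 1729 is composite.
The smallest witness among the given bases is 2.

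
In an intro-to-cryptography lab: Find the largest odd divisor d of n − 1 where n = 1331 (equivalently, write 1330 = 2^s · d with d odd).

Halving: 1330 → 665; 665 is odd.
So 1330 = 2^1 · 665.

665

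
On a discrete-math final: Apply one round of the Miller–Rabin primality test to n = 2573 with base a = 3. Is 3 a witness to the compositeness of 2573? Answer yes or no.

yes

n − 1 = 2572 = 2^2 · 643, so s = 2 and d = 643.
x_0 = 3^643 mod 2573 = 1698.
x_0 is neither 1 nor 2572, so continue squaring.
x_1 = 1698^2 mod 2573 = 1444.
Reached i = s−1 = 1 without hitting −1: 3 is a Miller–Rabin witness and 2573 is composite.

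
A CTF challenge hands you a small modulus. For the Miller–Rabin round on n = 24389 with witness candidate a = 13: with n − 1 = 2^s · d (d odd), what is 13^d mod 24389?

14963

n − 1 = 24388 = 2^2 · 6097, so s = 2 and d = 6097.
13^6097 mod 24389 = 14963.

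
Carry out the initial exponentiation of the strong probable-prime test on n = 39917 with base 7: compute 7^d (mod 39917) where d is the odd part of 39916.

15952

n − 1 = 39916 = 2^2 · 9979, so s = 2 and d = 9979.
Repeated squaring mod 39917: 7^1 ≡ 7, 7^2 ≡ 49, 7^4 ≡ 2401, 7^8 ≡ 16753, 7^16 ≡ 6582, 7^32 ≡ 12779, 7^64 ≡ 2394, 7^128 ≡ 23105, 7^256 ≡ 30984, 7^512 ≡ 4406, 7^1024 ≡ 13174, 7^2048 ≡ 35077, 7^4096 ≡ 34238, 7^8192 ≡ 38022.
9979 = 8192 + 1024 + 512 + 128 + 64 + 32 + 16 + 8 + 2 + 1, so 7^9979 ≡ 38022·13174·4406·23105·2394·12779·6582·16753·49·7 ≡ 15952 (mod 39917).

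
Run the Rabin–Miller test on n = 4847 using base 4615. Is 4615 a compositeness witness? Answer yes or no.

n − 1 = 4846 = 2^1 · 2423, so s = 1 and d = 2423.
Repeated squaring mod 4847: 4615^1 ≡ 4615, 4615^2 ≡ 507, 4615^4 ≡ 158, 4615^8 ≡ 729, 4615^16 ≡ 3118, 4615^32 ≡ 3689, 4615^64 ≡ 3192, 4615^128 ≡ 470, 4615^256 ≡ 2785, 4615^512 ≡ 1025, 4615^1024 ≡ 3673, 4615^2048 ≡ 1728.
2423 = 2048 + 256 + 64 + 32 + 16 + 4 + 2 + 1, so 4615^2423 ≡ 1728·2785·3192·3689·3118·158·507·4615 ≡ 344 (mod 4847).
x_0 = 4615^2423 mod 4847 = 344.
x_0 ∉ {1, 4846} and s = 1, so 4615 is a Miller–Rabin witness and 4847 is composite.

yes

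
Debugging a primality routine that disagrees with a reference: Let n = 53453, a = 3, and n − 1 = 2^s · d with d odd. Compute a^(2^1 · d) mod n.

53452

n − 1 = 53452 = 2^2 · 13363, so s = 2 and d = 13363.
x_0 = 3^13363 mod 53453 = 4168.
x_1 = 4168^2 mod 53453 = 53452.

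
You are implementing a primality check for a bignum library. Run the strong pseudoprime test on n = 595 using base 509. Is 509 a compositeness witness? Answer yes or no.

no

n − 1 = 594 = 2^1 · 297, so s = 1 and d = 297.
x_0 = 509^297 mod 595 = 594.
x_0 = 594 ≡ −1, so 509 is not a witness.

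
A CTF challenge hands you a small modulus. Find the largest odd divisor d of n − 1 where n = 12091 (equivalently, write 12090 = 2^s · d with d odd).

Halving: 12090 → 6045; 6045 is odd.
So 12090 = 2^1 · 6045.

6045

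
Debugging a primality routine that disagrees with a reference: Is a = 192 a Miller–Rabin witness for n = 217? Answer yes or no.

no

n − 1 = 216 = 2^3 · 27, so s = 3 and d = 27.
Repeated squaring mod 217: 192^1 ≡ 192, 192^2 ≡ 191, 192^4 ≡ 25, 192^8 ≡ 191, 192^16 ≡ 25.
27 = 16 + 8 + 2 + 1, so 192^27 ≡ 25·191·191·192 ≡ 216 (mod 217).
x_0 = 192^27 mod 217 = 216.
x_0 = 216 ≡ −1, so 192 is not a witness.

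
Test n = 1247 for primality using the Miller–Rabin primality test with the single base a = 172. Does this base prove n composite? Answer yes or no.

yes

n − 1 = 1246 = 2^1 · 623, so s = 1 and d = 623.
By repeated squaring, 172^623 ≡ 1032 (mod 1247).
x_0 = 172^623 mod 1247 = 1032.
x_0 ∉ {1, 1246} and s = 1, so 172 is a Miller–Rabin witness and 1247 is composite.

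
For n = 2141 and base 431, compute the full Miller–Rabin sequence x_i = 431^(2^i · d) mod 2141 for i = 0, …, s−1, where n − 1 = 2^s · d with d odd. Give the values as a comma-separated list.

1, 1

n − 1 = 2140 = 2^2 · 535, so s = 2 and d = 535.
x_0 = 431^535 mod 2141 = 1.
x_1 = 1^2 mod 2141 = 1.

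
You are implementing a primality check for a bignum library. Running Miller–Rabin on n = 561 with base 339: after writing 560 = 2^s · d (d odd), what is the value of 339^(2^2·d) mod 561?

375

n − 1 = 560 = 2^4 · 35, so s = 4 and d = 35.
By repeated squaring, 339^35 ≡ 441 (mod 561).
x_0 = 441.
x_1 = 441^2 mod 561 = 375.
x_2 = 375^2 mod 561 = 375.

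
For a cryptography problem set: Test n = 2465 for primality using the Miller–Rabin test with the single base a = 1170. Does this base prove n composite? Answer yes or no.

n − 1 = 2464 = 2^5 · 77, so s = 5 and d = 77.
By repeated squaring, 1170^77 ≡ 940 (mod 2465).
x_0 = 1170^77 mod 2465 = 940.
x_0 is neither 1 nor 2464, so continue squaring.
x_1 = 940^2 mod 2465 = 1130.
x_2 = 1130^2 mod 2465 = 30.
x_3 = 30^2 mod 2465 = 900.
x_4 = 900^2 mod 2465 = 1480.
Reached i = s−1 = 4 without hitting −1: 1170 is a Miller–Rabin witness and 2465 is composite.

yes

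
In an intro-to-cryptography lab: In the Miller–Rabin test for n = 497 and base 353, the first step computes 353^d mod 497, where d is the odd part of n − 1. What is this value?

31

n − 1 = 496 = 2^4 · 31, so s = 4 and d = 31.
Repeated squaring mod 497: 353^1 ≡ 353, 353^2 ≡ 359, 353^4 ≡ 158, 353^8 ≡ 114, 353^16 ≡ 74.
31 = 16 + 8 + 4 + 2 + 1, so 353^31 ≡ 74·114·158·359·353 ≡ 31 (mod 497).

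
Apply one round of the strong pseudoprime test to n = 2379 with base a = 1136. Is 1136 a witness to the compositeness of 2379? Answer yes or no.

yes

n − 1 = 2378 = 2^1 · 1189, so s = 1 and d = 1189.
x_0 = 1136^1189 mod 2379 = 1838.
x_0 ∉ {1, 2378} and s = 1, so 1136 is a Miller–Rabin witness and 2379 is composite.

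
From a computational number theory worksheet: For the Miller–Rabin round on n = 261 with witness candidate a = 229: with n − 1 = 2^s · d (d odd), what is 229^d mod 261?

124

n − 1 = 260 = 2^2 · 65, so s = 2 and d = 65.
Repeated squaring mod 261: 229^1 ≡ 229, 229^2 ≡ 241, 229^4 ≡ 139, 229^8 ≡ 7, 229^16 ≡ 49, 229^32 ≡ 52, 229^64 ≡ 94.
65 = 64 + 1, so 229^65 ≡ 94·229 ≡ 124 (mod 261).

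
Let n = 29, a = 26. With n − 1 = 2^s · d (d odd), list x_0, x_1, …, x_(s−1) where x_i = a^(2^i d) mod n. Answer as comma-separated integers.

n − 1 = 28 = 2^2 · 7, so s = 2 and d = 7.
x_0 = 26^7 mod 29 = 17.
x_1 = 17^2 mod 29 = 28.

17, 28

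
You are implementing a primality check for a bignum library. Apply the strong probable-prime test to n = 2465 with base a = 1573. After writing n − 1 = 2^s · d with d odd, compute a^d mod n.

1538

n − 1 = 2464 = 2^5 · 77, so s = 5 and d = 77.
By repeated squaring, 1573^77 ≡ 1538 (mod 2465).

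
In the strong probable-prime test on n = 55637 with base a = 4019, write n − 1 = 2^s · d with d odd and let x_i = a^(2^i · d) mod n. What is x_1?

24683

n − 1 = 55636 = 2^2 · 13909, so s = 2 and d = 13909.
x_0 = 4019^13909 mod 55637 = 43215.
x_1 = 43215^2 mod 55637 = 24683.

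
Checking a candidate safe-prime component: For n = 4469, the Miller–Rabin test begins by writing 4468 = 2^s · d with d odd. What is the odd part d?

1117

Halving: 4468 → 2234 → 1117; 1117 is odd.
So 4468 = 2^2 · 1117.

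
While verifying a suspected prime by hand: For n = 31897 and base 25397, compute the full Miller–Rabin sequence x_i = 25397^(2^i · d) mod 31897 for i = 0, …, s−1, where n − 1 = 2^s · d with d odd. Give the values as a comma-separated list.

n − 1 = 31896 = 2^3 · 3987, so s = 3 and d = 3987.
x_0 = 25397^3987 mod 31897 = 18229.
x_1 = 18229^2 mod 31897 = 25392.
x_2 = 25392^2 mod 31897 = 19603.

18229, 25392, 19603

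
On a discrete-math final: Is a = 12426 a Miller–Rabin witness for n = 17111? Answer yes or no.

yes

n − 1 = 17110 = 2^1 · 8555, so s = 1 and d = 8555.
x_0 = 12426^8555 mod 17111 = 12355.
x_0 ∉ {1, 17110} and s = 1, so 12426 is a Miller–Rabin witness and 17111 is composite.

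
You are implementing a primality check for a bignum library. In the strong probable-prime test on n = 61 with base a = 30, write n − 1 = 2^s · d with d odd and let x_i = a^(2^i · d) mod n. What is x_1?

n − 1 = 60 = 2^2 · 15, so s = 2 and d = 15.
x_0 = 30^15 mod 61 = 11.
x_1 = 11^2 mod 61 = 60.

60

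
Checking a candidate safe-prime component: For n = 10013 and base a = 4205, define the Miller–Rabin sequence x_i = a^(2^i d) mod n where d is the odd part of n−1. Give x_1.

5432

n − 1 = 10012 = 2^2 · 2503, so s = 2 and d = 2503.
x_0 = 4205^2503 mod 10013 = 1374.
x_1 = 1374^2 mod 10013 = 5432.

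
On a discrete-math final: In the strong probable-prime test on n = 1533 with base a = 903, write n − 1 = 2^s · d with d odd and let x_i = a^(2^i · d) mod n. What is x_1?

1386

n − 1 = 1532 = 2^2 · 383, so s = 2 and d = 383.
x_0 = 903^383 mod 1533 = 630.
x_1 = 630^2 mod 1533 = 1386.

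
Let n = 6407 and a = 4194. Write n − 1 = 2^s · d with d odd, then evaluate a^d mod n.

4196

n − 1 = 6406 = 2^1 · 3203, so s = 1 and d = 3203.
4194^3203 mod 6407 = 4196.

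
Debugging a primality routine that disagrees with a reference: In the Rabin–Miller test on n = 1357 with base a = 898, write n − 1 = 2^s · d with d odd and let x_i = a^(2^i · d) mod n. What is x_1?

1243

n − 1 = 1356 = 2^2 · 339, so s = 2 and d = 339.
x_0 = 898^339 mod 1357 = 415.
x_1 = 415^2 mod 1357 = 1243.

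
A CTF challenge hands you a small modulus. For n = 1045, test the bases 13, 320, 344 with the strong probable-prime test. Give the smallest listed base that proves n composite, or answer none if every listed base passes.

13

n − 1 = 1044 = 2^2 · 261, so s = 2 and d = 261.
Base 13: x_0 = 13^261 mod 1045 = 398. x_0 is neither 1 nor 1044, so continue squaring. x_1 = 398^2 mod 1045 = 609. Reached i = s−1 = 1 without hitting −1: 13 is a Miller–Rabin witness and 1045 is composite.
Base 320: x_0 = 320^261 mod 1045 = 210. x_0 is neither 1 nor 1044, so continue squaring. x_1 = 210^2 mod 1045 = 210. Reached i = s−1 = 1 without hitting −1: 320 is a Miller–Rabin witness and 1045 is composite.
Base 344: x_0 = 344^261 mod 1045 = 949. x_0 is neither 1 nor 1044, so continue squaring. x_1 = 949^2 mod 1045 = 856. Reached i = s−1 = 1 without hitting −1: 344 is a Miller–Rabin witness and 1045 is composite.
The smallest witness among the given bases is 13.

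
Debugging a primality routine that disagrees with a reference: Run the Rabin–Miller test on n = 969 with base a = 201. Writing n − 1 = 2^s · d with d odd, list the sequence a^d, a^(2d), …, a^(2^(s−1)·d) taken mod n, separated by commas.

258, 672, 30

n − 1 = 968 = 2^3 · 121, so s = 3 and d = 121.
x_0 = 201^121 mod 969 = 258.
x_1 = 258^2 mod 969 = 672.
x_2 = 672^2 mod 969 = 30.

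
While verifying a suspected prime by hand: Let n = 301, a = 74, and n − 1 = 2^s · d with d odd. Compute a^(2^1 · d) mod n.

78

n − 1 = 300 = 2^2 · 75, so s = 2 and d = 75.
Repeated squaring mod 301: 74^1 ≡ 74, 74^2 ≡ 58, 74^4 ≡ 53, 74^8 ≡ 100, 74^16 ≡ 67, 74^32 ≡ 275, 74^64 ≡ 74.
75 = 64 + 8 + 2 + 1, so 74^75 ≡ 74·100·58·74 ≡ 183 (mod 301).
x_0 = 183.
x_1 = 183^2 mod 301 = 78.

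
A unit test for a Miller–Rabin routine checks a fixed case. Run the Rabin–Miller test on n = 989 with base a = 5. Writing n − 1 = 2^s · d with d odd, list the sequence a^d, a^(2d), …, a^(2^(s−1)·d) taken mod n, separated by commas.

89, 9

n − 1 = 988 = 2^2 · 247, so s = 2 and d = 247.
x_0 = 5^247 mod 989 = 89.
x_1 = 89^2 mod 989 = 9.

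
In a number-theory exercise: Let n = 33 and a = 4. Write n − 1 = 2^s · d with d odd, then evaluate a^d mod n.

4

n − 1 = 32 = 2^5 · 1, so s = 5 and d = 1.
4^1 mod 33 = 4.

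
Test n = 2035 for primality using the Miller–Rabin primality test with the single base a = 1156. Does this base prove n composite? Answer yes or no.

no

n − 1 = 2034 = 2^1 · 1017, so s = 1 and d = 1017.
x_0 = 1156^1017 mod 2035 = 1.
x_0 = 1, so 1156 is not a witness.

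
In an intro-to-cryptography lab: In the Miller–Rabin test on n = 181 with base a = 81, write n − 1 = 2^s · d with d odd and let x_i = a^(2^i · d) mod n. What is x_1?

1

n − 1 = 180 = 2^2 · 45, so s = 2 and d = 45.
x_0 = 81^45 mod 181 = 1.
x_1 = 1^2 mod 181 = 1.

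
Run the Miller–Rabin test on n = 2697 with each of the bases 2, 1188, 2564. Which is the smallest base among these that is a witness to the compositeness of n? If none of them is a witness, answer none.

2

n − 1 = 2696 = 2^3 · 337, so s = 3 and d = 337.
Base 2: x_0 = 2^337 mod 2697 = 872. x_0 is neither 1 nor 2696, so continue squaring. x_1 = 872^2 mod 2697 = 2527. x_2 = 2527^2 mod 2697 = 1930. Reached i = s−1 = 2 without hitting −1: 2 is a Miller–Rabin witness and 2697 is composite.
Base 1188: x_0 = 1188^337 mod 2697 = 144. x_0 is neither 1 nor 2696, so continue squaring. x_1 = 144^2 mod 2697 = 1857. x_2 = 1857^2 mod 2697 = 1683. Reached i = s−1 = 2 without hitting −1: 1188 is a Miller–Rabin witness and 2697 is composite.
Base 2564: x_0 = 2564^337 mod 2697 = 2129. x_0 is neither 1 nor 2696, so continue squaring. x_1 = 2129^2 mod 2697 = 1681. x_2 = 1681^2 mod 2697 = 2002. Reached i = s−1 = 2 without hitting −1: 2564 is a Miller–Rabin witness and 2697 is composite.
The smallest witness among the given bases is 2.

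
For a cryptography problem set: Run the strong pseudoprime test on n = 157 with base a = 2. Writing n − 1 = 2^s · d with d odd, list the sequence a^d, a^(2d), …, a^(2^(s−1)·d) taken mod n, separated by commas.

129, 156

n − 1 = 156 = 2^2 · 39, so s = 2 and d = 39.
x_0 = 2^39 mod 157 = 129.
x_1 = 129^2 mod 157 = 156.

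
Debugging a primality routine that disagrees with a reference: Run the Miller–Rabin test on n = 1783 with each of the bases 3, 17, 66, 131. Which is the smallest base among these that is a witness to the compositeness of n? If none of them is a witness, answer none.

none

n − 1 = 1782 = 2^1 · 891, so s = 1 and d = 891.
Base 3: x_0 = 3^891 mod 1783 = 1782. x_0 = 1782 ≡ −1, so 3 is not a witness.
Base 17: x_0 = 17^891 mod 1783 = 1. x_0 = 1, so 17 is not a witness.
Base 66: x_0 = 66^891 mod 1783 = 1. x_0 = 1, so 66 is not a witness.
Base 131: x_0 = 131^891 mod 1783 = 1782. x_0 = 1782 ≡ −1, so 131 is not a witness.
No listed base is a witness for 1783.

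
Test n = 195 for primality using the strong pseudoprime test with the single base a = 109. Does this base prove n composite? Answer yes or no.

n − 1 = 194 = 2^1 · 97, so s = 1 and d = 97.
x_0 = 109^97 mod 195 = 109.
x_0 ∉ {1, 194} and s = 1, so 109 is a Miller–Rabin witness and 195 is composite.

yes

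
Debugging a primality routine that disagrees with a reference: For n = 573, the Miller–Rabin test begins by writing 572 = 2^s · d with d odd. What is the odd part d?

Halving: 572 → 286 → 143; 143 is odd.
So 572 = 2^2 · 143.

143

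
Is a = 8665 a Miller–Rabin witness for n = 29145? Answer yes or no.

n − 1 = 29144 = 2^3 · 3643, so s = 3 and d = 3643.
Repeated squaring mod 29145: 8665^1 ≡ 8665, 8665^2 ≡ 4705, 8665^4 ≡ 15970, 8665^8 ≡ 22150, 8665^16 ≡ 24715, 8665^32 ≡ 10315, 8665^64 ≡ 19975, 8665^128 ≡ 5575, 8665^256 ≡ 12055, 8665^512 ≡ 6055, 8665^1024 ≡ 27760, 8665^2048 ≡ 23800.
3643 = 2048 + 1024 + 512 + 32 + 16 + 8 + 2 + 1, so 8665^3643 ≡ 23800·27760·6055·10315·24715·22150·4705·8665 ≡ 6715 (mod 29145).
x_0 = 8665^3643 mod 29145 = 6715.
x_0 is neither 1 nor 29144, so continue squaring.
x_1 = 6715^2 mod 29145 = 3910.
x_2 = 3910^2 mod 29145 = 16120.
Reached i = s−1 = 2 without hitting −1: 8665 is a Miller–Rabin witness and 29145 is composite.

yes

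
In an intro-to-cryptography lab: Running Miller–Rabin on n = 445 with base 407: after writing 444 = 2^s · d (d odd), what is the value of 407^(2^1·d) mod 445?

69

n − 1 = 444 = 2^2 · 111, so s = 2 and d = 111.
x_0 = 407^111 mod 445 = 313.
x_1 = 313^2 mod 445 = 69.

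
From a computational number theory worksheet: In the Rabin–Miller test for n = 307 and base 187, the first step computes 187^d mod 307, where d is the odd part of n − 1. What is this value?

1

n − 1 = 306 = 2^1 · 153, so s = 1 and d = 153.
187^153 mod 307 = 1.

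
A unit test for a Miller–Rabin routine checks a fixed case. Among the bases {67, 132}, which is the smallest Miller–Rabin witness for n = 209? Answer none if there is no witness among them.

67

n − 1 = 208 = 2^4 · 13, so s = 4 and d = 13.
Base 67: x_0 = 67^13 mod 209 = 89. x_0 is neither 1 nor 208, so continue squaring. x_1 = 89^2 mod 209 = 188. x_2 = 188^2 mod 209 = 23. x_3 = 23^2 mod 209 = 111. Reached i = s−1 = 3 without hitting −1: 67 is a Miller–Rabin witness and 209 is composite.
Base 132: x_0 = 132^13 mod 209 = 132. x_0 is neither 1 nor 208, so continue squaring. x_1 = 132^2 mod 209 = 77. x_2 = 77^2 mod 209 = 77. x_3 = 77^2 mod 209 = 77. Reached i = s−1 = 3 without hitting −1: 132 is a Miller–Rabin witness and 209 is composite.
The smallest witness among the given bases is 67.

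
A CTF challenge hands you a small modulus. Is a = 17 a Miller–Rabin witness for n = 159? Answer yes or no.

yes

n − 1 = 158 = 2^1 · 79, so s = 1 and d = 79.
Repeated squaring mod 159: 17^1 ≡ 17, 17^2 ≡ 130, 17^4 ≡ 46, 17^8 ≡ 49, 17^16 ≡ 16, 17^32 ≡ 97, 17^64 ≡ 28.
79 = 64 + 8 + 4 + 2 + 1, so 17^79 ≡ 28·49·46·130·17 ≡ 17 (mod 159).
x_0 = 17^79 mod 159 = 17.
x_0 ∉ {1, 158} and s = 1, so 17 is a Miller–Rabin witness and 159 is composite.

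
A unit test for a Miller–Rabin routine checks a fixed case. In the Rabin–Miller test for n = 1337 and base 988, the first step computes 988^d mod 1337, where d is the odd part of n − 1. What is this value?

99

n − 1 = 1336 = 2^3 · 167, so s = 3 and d = 167.
988^167 mod 1337 = 99.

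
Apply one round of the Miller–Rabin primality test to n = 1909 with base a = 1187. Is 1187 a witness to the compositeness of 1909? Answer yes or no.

n − 1 = 1908 = 2^2 · 477, so s = 2 and d = 477.
x_0 = 1187^477 mod 1909 = 1190.
x_0 is neither 1 nor 1908, so continue squaring.
x_1 = 1190^2 mod 1909 = 1531.
Reached i = s−1 = 1 without hitting −1: 1187 is a Miller–Rabin witness and 1909 is composite.

yes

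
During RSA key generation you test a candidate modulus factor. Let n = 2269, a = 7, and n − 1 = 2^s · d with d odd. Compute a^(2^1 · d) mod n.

1

n − 1 = 2268 = 2^2 · 567, so s = 2 and d = 567.
x_0 = 7^567 mod 2269 = 1.
x_1 = 1^2 mod 2269 = 1.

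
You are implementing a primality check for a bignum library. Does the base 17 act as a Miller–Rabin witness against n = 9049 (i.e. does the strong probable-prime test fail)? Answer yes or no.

n − 1 = 9048 = 2^3 · 1131, so s = 3 and d = 1131.
Repeated squaring mod 9049: 17^1 ≡ 17, 17^2 ≡ 289, 17^4 ≡ 2080, 17^8 ≡ 978, 17^16 ≡ 6339, 17^32 ≡ 5361, 17^64 ≡ 697, 17^128 ≡ 6212, 17^256 ≡ 4008, 17^512 ≡ 2089, 17^1024 ≡ 2303.
1131 = 1024 + 64 + 32 + 8 + 2 + 1, so 17^1131 ≡ 2303·697·5361·978·289·17 ≡ 1468 (mod 9049).
x_0 = 17^1131 mod 9049 = 1468.
x_0 is neither 1 nor 9048, so continue squaring.
x_1 = 1468^2 mod 9049 = 1362.
x_2 = 1362^2 mod 9049 = 9048.
x_2 ≡ −1, so 17 is not a witness.

no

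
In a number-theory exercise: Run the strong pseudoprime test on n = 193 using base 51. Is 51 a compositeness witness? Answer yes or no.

n − 1 = 192 = 2^6 · 3, so s = 6 and d = 3.
x_0 = 51^3 mod 193 = 60.
x_0 is neither 1 nor 192, so continue squaring.
x_1 = 60^2 mod 193 = 126.
x_2 = 126^2 mod 193 = 50.
x_3 = 50^2 mod 193 = 184.
x_4 = 184^2 mod 193 = 81.
x_5 = 81^2 mod 193 = 192.
x_5 ≡ −1, so 51 is not a witness.

no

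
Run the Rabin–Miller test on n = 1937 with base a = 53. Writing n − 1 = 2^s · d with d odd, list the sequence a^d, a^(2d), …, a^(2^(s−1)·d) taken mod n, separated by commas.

n − 1 = 1936 = 2^4 · 121, so s = 4 and d = 121.
x_0 = 53^121 mod 1937 = 1808.
x_1 = 1808^2 mod 1937 = 1145.
x_2 = 1145^2 mod 1937 = 1613.
x_3 = 1613^2 mod 1937 = 378.

1808, 1145, 1613, 378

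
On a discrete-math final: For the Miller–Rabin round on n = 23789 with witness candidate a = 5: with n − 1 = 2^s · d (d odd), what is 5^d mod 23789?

1

n − 1 = 23788 = 2^2 · 5947, so s = 2 and d = 5947.
By repeated squaring, 5^5947 ≡ 1 (mod 23789).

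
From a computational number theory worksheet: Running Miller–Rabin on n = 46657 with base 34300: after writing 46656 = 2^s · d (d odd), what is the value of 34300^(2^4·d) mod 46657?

n − 1 = 46656 = 2^6 · 729, so s = 6 and d = 729.
x_0 = 34300^729 mod 46657 = 30230.
x_1 = 30230^2 mod 46657 = 28898.
x_2 = 28898^2 mod 46657 = 27418.
x_3 = 27418^2 mod 46657 = 9140.
x_4 = 9140^2 mod 46657 = 23570.

23570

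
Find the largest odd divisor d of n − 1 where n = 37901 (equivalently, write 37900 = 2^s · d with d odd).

9475

Halving: 37900 → 18950 → 9475; 9475 is odd.
So 37900 = 2^2 · 9475.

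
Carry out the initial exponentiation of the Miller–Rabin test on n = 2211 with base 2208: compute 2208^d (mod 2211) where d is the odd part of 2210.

1968

n − 1 = 2210 = 2^1 · 1105, so s = 1 and d = 1105.
Repeated squaring mod 2211: 2208^1 ≡ 2208, 2208^2 ≡ 9, 2208^4 ≡ 81, 2208^8 ≡ 2139, 2208^16 ≡ 762, 2208^32 ≡ 1362, 2208^64 ≡ 15, 2208^128 ≡ 225, 2208^256 ≡ 1983, 2208^512 ≡ 1131, 2208^1024 ≡ 1203.
1105 = 1024 + 64 + 16 + 1, so 2208^1105 ≡ 1203·15·762·2208 ≡ 1968 (mod 2211).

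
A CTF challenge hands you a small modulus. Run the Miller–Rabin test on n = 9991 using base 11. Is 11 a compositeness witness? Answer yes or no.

yes

n − 1 = 9990 = 2^1 · 4995, so s = 1 and d = 4995.
x_0 = 11^4995 mod 9991 = 3077.
x_0 ∉ {1, 9990} and s = 1, so 11 is a Miller–Rabin witness and 9991 is composite.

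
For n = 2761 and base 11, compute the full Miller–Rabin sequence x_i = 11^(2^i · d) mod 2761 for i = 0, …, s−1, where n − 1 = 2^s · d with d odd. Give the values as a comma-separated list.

n − 1 = 2760 = 2^3 · 345, so s = 3 and d = 345.
x_0 = 11^345 mod 2761 = 1914.
x_1 = 1914^2 mod 2761 = 2310.
x_2 = 2310^2 mod 2761 = 1848.

1914, 2310, 1848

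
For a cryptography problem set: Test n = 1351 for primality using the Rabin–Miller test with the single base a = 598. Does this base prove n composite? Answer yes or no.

n − 1 = 1350 = 2^1 · 675, so s = 1 and d = 675.
x_0 = 598^675 mod 1351 = 475.
x_0 ∉ {1, 1350} and s = 1, so 598 is a Miller–Rabin witness and 1351 is composite.

yes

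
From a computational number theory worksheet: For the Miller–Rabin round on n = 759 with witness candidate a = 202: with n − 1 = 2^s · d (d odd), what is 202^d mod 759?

n − 1 = 758 = 2^1 · 379, so s = 1 and d = 379.
202^379 mod 759 = 256.

256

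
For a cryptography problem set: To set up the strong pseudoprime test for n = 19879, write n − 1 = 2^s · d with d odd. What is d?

9939

Halving: 19878 → 9939; 9939 is odd.
So 19878 = 2^1 · 9939.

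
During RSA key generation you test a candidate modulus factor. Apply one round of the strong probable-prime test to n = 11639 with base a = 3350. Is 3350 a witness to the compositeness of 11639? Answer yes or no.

n − 1 = 11638 = 2^1 · 5819, so s = 1 and d = 5819.
Repeated squaring mod 11639: 3350^1 ≡ 3350, 3350^2 ≡ 2504, 3350^4 ≡ 8234, 3350^8 ≡ 1581, 3350^16 ≡ 8815, 3350^32 ≡ 2261, 3350^64 ≡ 2600, 3350^128 ≡ 9380, 3350^256 ≡ 5199, 3350^512 ≡ 3843, 3350^1024 ≡ 10397, 3350^2048 ≡ 6216, 3350^4096 ≡ 8815.
5819 = 4096 + 1024 + 512 + 128 + 32 + 16 + 8 + 2 + 1, so 3350^5819 ≡ 8815·10397·3843·9380·2261·8815·1581·2504·3350 ≡ 9873 (mod 11639).
x_0 = 3350^5819 mod 11639 = 9873.
x_0 ∉ {1, 11638} and s = 1, so 3350 is a Miller–Rabin witness and 11639 is composite.

yes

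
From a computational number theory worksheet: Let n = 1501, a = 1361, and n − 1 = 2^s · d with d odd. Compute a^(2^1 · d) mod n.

495

n − 1 = 1500 = 2^2 · 375, so s = 2 and d = 375.
x_0 = 1361^375 mod 1501 = 721.
x_1 = 721^2 mod 1501 = 495.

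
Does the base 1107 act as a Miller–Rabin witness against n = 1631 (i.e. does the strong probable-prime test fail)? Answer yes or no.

n − 1 = 1630 = 2^1 · 815, so s = 1 and d = 815.
Repeated squaring mod 1631: 1107^1 ≡ 1107, 1107^2 ≡ 568, 1107^4 ≡ 1317, 1107^8 ≡ 736, 1107^16 ≡ 204, 1107^32 ≡ 841, 1107^64 ≡ 1058, 1107^128 ≡ 498, 1107^256 ≡ 92, 1107^512 ≡ 309.
815 = 512 + 256 + 32 + 8 + 4 + 2 + 1, so 1107^815 ≡ 309·92·841·736·1317·568·1107 ≡ 841 (mod 1631).
x_0 = 1107^815 mod 1631 = 841.
x_0 ∉ {1, 1630} and s = 1, so 1107 is a Miller–Rabin witness and 1631 is composite.

yes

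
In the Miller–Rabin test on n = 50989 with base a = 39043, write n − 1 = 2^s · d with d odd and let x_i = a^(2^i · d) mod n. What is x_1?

1

n − 1 = 50988 = 2^2 · 12747, so s = 2 and d = 12747.
x_0 = 39043^12747 mod 50989 = 1.
x_1 = 1^2 mod 50989 = 1.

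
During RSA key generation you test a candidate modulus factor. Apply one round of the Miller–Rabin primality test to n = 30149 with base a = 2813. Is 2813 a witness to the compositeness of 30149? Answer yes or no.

n − 1 = 30148 = 2^2 · 7537, so s = 2 and d = 7537.
x_0 = 2813^7537 mod 30149 = 6663.
x_0 is neither 1 nor 30148, so continue squaring.
x_1 = 6663^2 mod 30149 = 16241.
Reached i = s−1 = 1 without hitting −1: 2813 is a Miller–Rabin witness and 30149 is composite.

yes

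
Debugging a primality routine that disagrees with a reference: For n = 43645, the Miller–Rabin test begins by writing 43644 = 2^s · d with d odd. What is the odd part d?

Halving: 43644 → 21822 → 10911; 10911 is odd.
So 43644 = 2^2 · 10911.

10911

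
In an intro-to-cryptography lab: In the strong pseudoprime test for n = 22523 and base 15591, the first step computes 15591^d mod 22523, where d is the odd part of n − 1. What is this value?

n − 1 = 22522 = 2^1 · 11261, so s = 1 and d = 11261.
By repeated squaring, 15591^11261 ≡ 15541 (mod 22523).

15541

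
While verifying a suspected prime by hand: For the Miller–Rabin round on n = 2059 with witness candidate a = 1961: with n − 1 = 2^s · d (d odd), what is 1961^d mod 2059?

795

n − 1 = 2058 = 2^1 · 1029, so s = 1 and d = 1029.
1961^1029 mod 2059 = 795.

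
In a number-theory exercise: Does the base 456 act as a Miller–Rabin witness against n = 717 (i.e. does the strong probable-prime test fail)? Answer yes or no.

n − 1 = 716 = 2^2 · 179, so s = 2 and d = 179.
x_0 = 456^179 mod 717 = 168.
x_0 is neither 1 nor 716, so continue squaring.
x_1 = 168^2 mod 717 = 261.
Reached i = s−1 = 1 without hitting −1: 456 is a Miller–Rabin witness and 717 is composite.

yes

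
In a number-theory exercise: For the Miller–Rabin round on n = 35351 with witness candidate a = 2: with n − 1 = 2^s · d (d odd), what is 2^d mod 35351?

n − 1 = 35350 = 2^1 · 17675, so s = 1 and d = 17675.
Repeated squaring mod 35351: 2^1 ≡ 2, 2^2 ≡ 4, 2^4 ≡ 16, 2^8 ≡ 256, 2^16 ≡ 30185, 2^32 ≡ 32902, 2^64 ≡ 23282, 2^128 ≡ 14641, 2^256 ≡ 25768, 2^512 ≡ 27342, 2^1024 ≡ 17367, 2^2048 ≡ 33308, 2^4096 ≡ 2431, 2^8192 ≡ 6144, 2^16384 ≡ 29219.
17675 = 16384 + 1024 + 256 + 8 + 2 + 1, so 2^17675 ≡ 29219·17367·25768·256·4·2 ≡ 34667 (mod 35351).

34667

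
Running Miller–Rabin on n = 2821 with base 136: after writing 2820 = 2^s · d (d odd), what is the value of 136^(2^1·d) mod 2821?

n − 1 = 2820 = 2^2 · 705, so s = 2 and d = 705.
By repeated squaring, 136^705 ≡ 1084 (mod 2821).
x_0 = 1084.
x_1 = 1084^2 mod 2821 = 1520.

1520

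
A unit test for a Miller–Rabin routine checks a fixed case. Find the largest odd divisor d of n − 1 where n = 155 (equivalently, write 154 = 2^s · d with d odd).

Halving: 154 → 77; 77 is odd.
So 154 = 2^1 · 77.

77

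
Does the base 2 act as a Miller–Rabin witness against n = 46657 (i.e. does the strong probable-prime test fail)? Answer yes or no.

yes

n − 1 = 46656 = 2^6 · 729, so s = 6 and d = 729.
x_0 = 2^729 mod 46657 = 512.
x_0 is neither 1 nor 46656, so continue squaring.
x_1 = 512^2 mod 46657 = 28859.
x_2 = 28859^2 mod 46657 = 14431.
x_3 = 14431^2 mod 46657 = 23570.
x_4 = 23570^2 mod 46657 = 1.
x_4 = 1 but x_3 ≠ ±1, a nontrivial square root of 1 — 2 is a witness and 46657 is composite.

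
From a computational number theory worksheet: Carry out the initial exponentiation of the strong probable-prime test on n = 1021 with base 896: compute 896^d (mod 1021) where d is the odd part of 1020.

1020

n − 1 = 1020 = 2^2 · 255, so s = 2 and d = 255.
Repeated squaring mod 1021: 896^1 ≡ 896, 896^2 ≡ 310, 896^4 ≡ 126, 896^8 ≡ 561, 896^16 ≡ 253, 896^32 ≡ 707, 896^64 ≡ 580, 896^128 ≡ 491.
255 = 128 + 64 + 32 + 16 + 8 + 4 + 2 + 1, so 896^255 ≡ 491·580·707·253·561·126·310·896 ≡ 1020 (mod 1021).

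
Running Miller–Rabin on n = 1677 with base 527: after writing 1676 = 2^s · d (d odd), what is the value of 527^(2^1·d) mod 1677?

1564

n − 1 = 1676 = 2^2 · 419, so s = 2 and d = 419.
Repeated squaring mod 1677: 527^1 ≡ 527, 527^2 ≡ 1024, 527^4 ≡ 451, 527^8 ≡ 484, 527^16 ≡ 1153, 527^32 ≡ 1225, 527^64 ≡ 1387, 527^128 ≡ 250, 527^256 ≡ 451.
419 = 256 + 128 + 32 + 2 + 1, so 527^419 ≡ 451·250·1225·1024·527 ≡ 821 (mod 1677).
x_0 = 821.
x_1 = 821^2 mod 1677 = 1564.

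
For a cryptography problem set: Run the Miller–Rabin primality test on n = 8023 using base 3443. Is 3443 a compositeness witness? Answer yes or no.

yes

n − 1 = 8022 = 2^1 · 4011, so s = 1 and d = 4011.
x_0 = 3443^4011 mod 8023 = 7330.
x_0 ∉ {1, 8022} and s = 1, so 3443 is a Miller–Rabin witness and 8023 is composite.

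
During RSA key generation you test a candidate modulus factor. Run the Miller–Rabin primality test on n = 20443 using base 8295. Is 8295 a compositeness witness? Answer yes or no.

n − 1 = 20442 = 2^1 · 10221, so s = 1 and d = 10221.
x_0 = 8295^10221 mod 20443 = 1.
x_0 = 1, so 8295 is not a witness.

no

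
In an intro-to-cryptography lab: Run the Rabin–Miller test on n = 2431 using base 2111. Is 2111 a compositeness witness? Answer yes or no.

yes

n − 1 = 2430 = 2^1 · 1215, so s = 1 and d = 1215.
x_0 = 2111^1215 mod 2431 = 1451.
x_0 ∉ {1, 2430} and s = 1, so 2111 is a Miller–Rabin witness and 2431 is composite.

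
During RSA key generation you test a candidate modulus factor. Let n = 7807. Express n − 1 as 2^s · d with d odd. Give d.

3903

Halving: 7806 → 3903; 3903 is odd.
So 7806 = 2^1 · 3903.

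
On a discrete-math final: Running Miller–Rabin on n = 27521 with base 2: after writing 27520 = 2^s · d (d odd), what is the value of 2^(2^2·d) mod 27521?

n − 1 = 27520 = 2^7 · 215, so s = 7 and d = 215.
Repeated squaring mod 27521: 2^1 ≡ 2, 2^2 ≡ 4, 2^4 ≡ 16, 2^8 ≡ 256, 2^16 ≡ 10494, 2^32 ≡ 12515, 2^64 ≡ 3214, 2^128 ≡ 9421.
215 = 128 + 64 + 16 + 4 + 2 + 1, so 2^215 ≡ 9421·3214·10494·16·4·2 ≡ 9016 (mod 27521).
x_0 = 9016.
x_1 = 9016^2 mod 27521 = 18743.
x_2 = 18743^2 mod 27521 = 22005.

22005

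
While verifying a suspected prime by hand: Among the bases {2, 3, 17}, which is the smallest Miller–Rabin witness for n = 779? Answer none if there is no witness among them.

n − 1 = 778 = 2^1 · 389, so s = 1 and d = 389.
Base 2: x_0 = 2^389 mod 779 = 471. x_0 ∉ {1, 778} and s = 1, so 2 is a Miller–Rabin witness and 779 is composite.
Base 3: x_0 = 3^389 mod 779 = 694. x_0 ∉ {1, 778} and s = 1, so 3 is a Miller–Rabin witness and 779 is composite.
Base 17: x_0 = 17^389 mod 779 = 384. x_0 ∉ {1, 778} and s = 1, so 17 is a Miller–Rabin witness and 779 is composite.
The smallest witness among the given bases is 2.

2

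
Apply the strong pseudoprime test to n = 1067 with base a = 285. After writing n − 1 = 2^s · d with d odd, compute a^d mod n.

n − 1 = 1066 = 2^1 · 533, so s = 1 and d = 533.
By repeated squaring, 285^533 ≡ 857 (mod 1067).

857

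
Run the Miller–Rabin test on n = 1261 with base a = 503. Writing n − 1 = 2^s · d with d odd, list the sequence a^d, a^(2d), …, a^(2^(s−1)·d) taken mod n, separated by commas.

1249, 144

n − 1 = 1260 = 2^2 · 315, so s = 2 and d = 315.
x_0 = 503^315 mod 1261 = 1249.
x_1 = 1249^2 mod 1261 = 144.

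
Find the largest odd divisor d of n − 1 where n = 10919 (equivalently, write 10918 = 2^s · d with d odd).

Halving: 10918 → 5459; 5459 is odd.
So 10918 = 2^1 · 5459.

5459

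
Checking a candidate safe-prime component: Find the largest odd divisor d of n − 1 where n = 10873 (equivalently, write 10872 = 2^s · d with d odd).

1359

Halving: 10872 → 5436 → 2718 → 1359; 1359 is odd.
So 10872 = 2^3 · 1359.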